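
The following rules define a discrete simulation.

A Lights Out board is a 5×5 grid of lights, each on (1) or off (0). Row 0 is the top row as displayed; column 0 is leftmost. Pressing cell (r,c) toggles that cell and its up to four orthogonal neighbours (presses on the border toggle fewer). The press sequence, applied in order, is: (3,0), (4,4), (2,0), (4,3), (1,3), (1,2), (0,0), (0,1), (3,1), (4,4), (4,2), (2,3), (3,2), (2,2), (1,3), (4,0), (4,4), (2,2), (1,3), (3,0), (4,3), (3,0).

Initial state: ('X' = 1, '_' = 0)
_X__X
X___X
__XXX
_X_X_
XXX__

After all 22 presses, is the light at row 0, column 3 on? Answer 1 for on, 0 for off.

1

t=0: _X__X
X___X
__XXX
_X_X_
XXX__
t=1: _X__X
X___X
X_XXX
X__X_
_XX__
t=2: _X__X
X___X
X_XXX
X__XX
_XXXX
t=3: _X__X
____X
_XXXX
___XX
_XXXX
t=4: _X__X
____X
_XXXX
____X
_X___
t=5: _X_XX
__XX_
_XX_X
____X
_X___
t=6: _XXXX
_X___
_X__X
____X
_X___
t=7: X_XXX
XX___
_X__X
____X
_X___
t=8: _X_XX
X____
_X__X
____X
_X___
t=9: _X_XX
X____
____X
XXX_X
_____
t=10: _X_XX
X____
____X
XXX__
___XX
t=11: _X_XX
X____
____X
XX___
_XX_X
t=12: _X_XX
X__X_
__XX_
XX_X_
_XX_X
t=13: _X_XX
X__X_
___X_
X_X__
_X__X
t=14: _X_XX
X_XX_
_XX__
X____
_X__X
t=15: _X__X
X___X
_XXX_
X____
_X__X
t=16: _X__X
X___X
_XXX_
_____
X___X
t=17: _X__X
X___X
_XXX_
____X
X__X_
t=18: _X__X
X_X_X
_____
__X_X
X__X_
t=19: _X_XX
X__X_
___X_
__X_X
X__X_
t=20: _X_XX
X__X_
X__X_
XXX_X
___X_
t=21: _X_XX
X__X_
X__X_
XXXXX
__X_X
t=22: _X_XX
X__X_
___X_
__XXX
X_X_X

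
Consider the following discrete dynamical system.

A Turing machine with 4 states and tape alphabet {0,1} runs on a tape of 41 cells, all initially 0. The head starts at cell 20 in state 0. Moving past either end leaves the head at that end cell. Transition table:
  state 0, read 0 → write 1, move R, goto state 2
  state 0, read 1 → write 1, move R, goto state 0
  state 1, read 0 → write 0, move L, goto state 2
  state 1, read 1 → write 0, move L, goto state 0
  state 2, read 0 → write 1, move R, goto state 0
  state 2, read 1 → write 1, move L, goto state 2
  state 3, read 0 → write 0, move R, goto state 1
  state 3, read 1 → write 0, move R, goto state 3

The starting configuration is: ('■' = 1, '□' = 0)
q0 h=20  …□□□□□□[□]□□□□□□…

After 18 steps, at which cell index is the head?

k=0  q0 h=20  …□□□□□□[□]□□□□□□…
k=1  q2 h=21  …□□□□□■[□]□□□□□□…
k=2  q0 h=22  …□□□□■■[□]□□□□□□…
k=3  q2 h=23  …□□□■■■[□]□□□□□□…
k=4  q0 h=24  …□□■■■■[□]□□□□□□…
k=5  q2 h=25  …□■■■■■[□]□□□□□□…
k=6  q0 h=26  …■■■■■■[□]□□□□□□…
k=7  q2 h=27  …■■■■■■[□]□□□□□□…
k=8  q0 h=28  …■■■■■■[□]□□□□□□…
k=9  q2 h=29  …■■■■■■[□]□□□□□□…
k=10  q0 h=30  …■■■■■■[□]□□□□□□…
k=11  q2 h=31  …■■■■■■[□]□□□□□□…
k=12  q0 h=32  …■■■■■■[□]□□□□□□…
k=13  q2 h=33  …■■■■■■[□]□□□□□□…
k=14  q0 h=34  …■■■■■■[□]□□□□□□|
k=15  q2 h=35  …■■■■■■[□]□□□□□|
k=16  q0 h=36  …■■■■■■[□]□□□□|
k=17  q2 h=37  …■■■■■■[□]□□□|
k=18  q0 h=38  …■■■■■■[□]□□|

38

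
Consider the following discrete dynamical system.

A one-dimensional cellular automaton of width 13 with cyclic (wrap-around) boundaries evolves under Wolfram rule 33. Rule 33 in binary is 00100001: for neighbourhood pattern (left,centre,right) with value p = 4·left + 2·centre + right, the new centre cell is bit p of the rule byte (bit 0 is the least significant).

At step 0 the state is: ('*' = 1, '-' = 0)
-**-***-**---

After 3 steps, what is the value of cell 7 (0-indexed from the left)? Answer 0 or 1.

1

k=0  -**-***-**---
k=1  ---*---*---**
k=2  -*---*---*---
k=3  ---*---*---**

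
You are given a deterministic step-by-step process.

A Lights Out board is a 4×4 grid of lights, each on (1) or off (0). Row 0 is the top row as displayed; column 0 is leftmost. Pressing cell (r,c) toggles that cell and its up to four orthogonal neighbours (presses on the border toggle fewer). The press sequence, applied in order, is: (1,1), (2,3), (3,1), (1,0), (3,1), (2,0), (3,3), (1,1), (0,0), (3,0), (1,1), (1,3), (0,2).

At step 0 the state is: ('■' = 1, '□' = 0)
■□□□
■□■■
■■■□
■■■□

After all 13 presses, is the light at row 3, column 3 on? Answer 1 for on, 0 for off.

[0] ■□□□
■□■■
■■■□
■■■□
[1] ■■□□
□■□■
■□■□
■■■□
[2] ■■□□
□■□□
■□□■
■■■■
[3] ■■□□
□■□□
■■□■
□□□■
[4] □■□□
■□□□
□■□■
□□□■
[5] □■□□
■□□□
□□□■
■■■■
[6] □■□□
□□□□
■■□■
□■■■
[7] □■□□
□□□□
■■□□
□■□□
[8] □□□□
■■■□
■□□□
□■□□
[9] ■■□□
□■■□
■□□□
□■□□
[10] ■■□□
□■■□
□□□□
■□□□
[11] ■□□□
■□□□
□■□□
■□□□
[12] ■□□■
■□■■
□■□■
■□□□
[13] ■■■□
■□□■
□■□■
■□□□

0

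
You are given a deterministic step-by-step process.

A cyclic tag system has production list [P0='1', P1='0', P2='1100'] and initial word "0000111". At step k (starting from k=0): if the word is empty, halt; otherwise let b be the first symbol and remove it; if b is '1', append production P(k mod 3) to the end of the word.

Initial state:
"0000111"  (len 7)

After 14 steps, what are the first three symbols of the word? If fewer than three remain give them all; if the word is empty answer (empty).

100

gen 0: "0000111"  (len 7)
gen 1: "000111"  (len 6)
gen 2: "00111"  (len 5)
gen 3: "0111"  (len 4)
gen 4: "111"  (len 3)
gen 5: "110"  (len 3)
gen 6: "101100"  (len 6)
gen 7: "011001"  (len 6)
gen 8: "11001"  (len 5)
gen 9: "10011100"  (len 8)
gen 10: "00111001"  (len 8)
gen 11: "0111001"  (len 7)
gen 12: "111001"  (len 6)
gen 13: "110011"  (len 6)
gen 14: "100110"  (len 6)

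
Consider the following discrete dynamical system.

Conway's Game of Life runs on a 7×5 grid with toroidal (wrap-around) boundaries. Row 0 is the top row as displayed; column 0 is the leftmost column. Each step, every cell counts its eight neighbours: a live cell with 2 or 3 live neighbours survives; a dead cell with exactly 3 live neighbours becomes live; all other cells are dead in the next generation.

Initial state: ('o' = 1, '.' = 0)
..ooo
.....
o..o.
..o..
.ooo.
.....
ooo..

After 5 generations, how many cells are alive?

11

step 0: ..ooo
.....
o..o.
..o..
.ooo.
.....
ooo..
step 1: o.ooo
..o..
.....
....o
.ooo.
o..o.
ooo.o
step 2: .....
.oo.o
.....
..oo.
oooo.
.....
.....
step 3: .....
.....
.o...
...oo
.o.oo
.oo..
.....
step 4: .....
.....
.....
...oo
.o..o
oooo.
.....
step 5: .....
.....
.....
o..oo
.o...
ooooo
.oo..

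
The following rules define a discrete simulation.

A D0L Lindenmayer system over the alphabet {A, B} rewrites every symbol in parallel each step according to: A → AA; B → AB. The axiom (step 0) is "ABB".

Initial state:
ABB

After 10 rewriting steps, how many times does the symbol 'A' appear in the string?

k=0  ABB
k=1  AAABAB
k=2  AAAAAAABAAAB
k=3  AAAAAAAAAAAAAAABAAAAAAAB
k=4  AAAAAAAAAAAAAAAAAAAAAAAAAAAAAAABAAAAAAAAAAAAAAAB
k=5  AAAAAAAAAAAAAAAAAAAAAAAAAAAAAAAAAAAAAAAAAAAAAAAAAAAAAAAAAAAAAAABAAAAAAAAAAAAAAAAAAAAAAAAAAAAAAAB
k=6  AAAAAAAAAAAAAAAAAAAAAAAAAAAAAAAAAAAAAAAAAAAAAAAAAAAAAAAAAA…AAAAAAAAAAAAAAAAAAAAAAAAAAAAAAAAAAAAAAAAAAAAAAAAAAAAAAAAAB  (len 192)
k=7  AAAAAAAAAAAAAAAAAAAAAAAAAAAAAAAAAAAAAAAAAAAAAAAAAAAAAAAAAA…AAAAAAAAAAAAAAAAAAAAAAAAAAAAAAAAAAAAAAAAAAAAAAAAAAAAAAAAAB  (len 384)
k=8  AAAAAAAAAAAAAAAAAAAAAAAAAAAAAAAAAAAAAAAAAAAAAAAAAAAAAAAAAA…AAAAAAAAAAAAAAAAAAAAAAAAAAAAAAAAAAAAAAAAAAAAAAAAAAAAAAAAAB  (len 768)
k=9  AAAAAAAAAAAAAAAAAAAAAAAAAAAAAAAAAAAAAAAAAAAAAAAAAAAAAAAAAA…AAAAAAAAAAAAAAAAAAAAAAAAAAAAAAAAAAAAAAAAAAAAAAAAAAAAAAAAAB  (len 1536)
k=10  AAAAAAAAAAAAAAAAAAAAAAAAAAAAAAAAAAAAAAAAAAAAAAAAAAAAAAAAAA…AAAAAAAAAAAAAAAAAAAAAAAAAAAAAAAAAAAAAAAAAAAAAAAAAAAAAAAAAB  (len 3072)

3070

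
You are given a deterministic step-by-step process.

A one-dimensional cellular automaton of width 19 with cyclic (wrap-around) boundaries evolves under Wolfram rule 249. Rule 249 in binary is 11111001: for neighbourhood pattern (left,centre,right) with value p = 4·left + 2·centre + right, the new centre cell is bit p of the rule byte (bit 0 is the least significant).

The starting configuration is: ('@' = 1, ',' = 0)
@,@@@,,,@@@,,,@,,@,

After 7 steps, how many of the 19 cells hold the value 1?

19

step 0: @,@@@,,,@@@,,,@,,@,
step 1: ,@@@@@@,@@@@@,,@,,@
step 2: @@@@@@@@@@@@@@,,@,,
step 3: @@@@@@@@@@@@@@@,,@,
step 4: @@@@@@@@@@@@@@@@,,@
step 5: @@@@@@@@@@@@@@@@@,@
step 6: @@@@@@@@@@@@@@@@@@@
step 7: @@@@@@@@@@@@@@@@@@@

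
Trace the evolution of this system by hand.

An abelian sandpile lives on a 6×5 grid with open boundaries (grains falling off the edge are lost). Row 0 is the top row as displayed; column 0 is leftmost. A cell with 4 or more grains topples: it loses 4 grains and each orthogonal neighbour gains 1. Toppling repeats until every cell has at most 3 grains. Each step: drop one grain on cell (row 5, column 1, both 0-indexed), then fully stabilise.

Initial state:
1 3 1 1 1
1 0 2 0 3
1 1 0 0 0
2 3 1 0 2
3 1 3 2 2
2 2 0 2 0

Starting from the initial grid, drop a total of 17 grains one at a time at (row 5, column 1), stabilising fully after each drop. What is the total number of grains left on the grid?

43

[0] 1 3 1 1 1
1 0 2 0 3
1 1 0 0 0
2 3 1 0 2
3 1 3 2 2
2 2 0 2 0
[1] 1 3 1 1 1
1 0 2 0 3
1 1 0 0 0
2 3 1 0 2
3 1 3 2 2
2 3 0 2 0
[2] 1 3 1 1 1
1 0 2 0 3
1 1 0 0 0
2 3 1 0 2
3 2 3 2 2
3 0 1 2 0
[3] 1 3 1 1 1
1 0 2 0 3
1 1 0 0 0
2 3 1 0 2
3 2 3 2 2
3 1 1 2 0
[4] 1 3 1 1 1
1 0 2 0 3
1 1 0 0 0
2 3 1 0 2
3 2 3 2 2
3 2 1 2 0
[5] 1 3 1 1 1
1 0 2 0 3
1 1 0 0 0
2 3 1 0 2
3 2 3 2 2
3 3 1 2 0
[6] 1 3 1 1 1
1 0 2 0 3
2 2 0 0 0
0 1 3 0 2
2 2 0 3 2
1 2 3 2 0
[7] 1 3 1 1 1
1 0 2 0 3
2 2 0 0 0
0 1 3 0 2
2 2 0 3 2
1 3 3 2 0
[8] 1 3 1 1 1
1 0 2 0 3
2 2 0 0 0
0 1 3 0 2
2 3 1 3 2
2 1 0 3 0
[9] 1 3 1 1 1
1 0 2 0 3
2 2 0 0 0
0 1 3 0 2
2 3 1 3 2
2 2 0 3 0
[10] 1 3 1 1 1
1 0 2 0 3
2 2 0 0 0
0 1 3 0 2
2 3 1 3 2
2 3 0 3 0
[11] 1 3 1 1 1
1 0 2 0 3
2 2 0 0 0
0 2 3 0 2
3 0 2 3 2
3 1 1 3 0
[12] 1 3 1 1 1
1 0 2 0 3
2 2 0 0 0
0 2 3 0 2
3 0 2 3 2
3 2 1 3 0
[13] 1 3 1 1 1
1 0 2 0 3
2 2 0 0 0
0 2 3 0 2
3 0 2 3 2
3 3 1 3 0
[14] 1 3 1 1 1
1 0 2 0 3
2 2 0 0 0
1 2 3 0 2
0 2 2 3 2
1 1 2 3 0
[15] 1 3 1 1 1
1 0 2 0 3
2 2 0 0 0
1 2 3 0 2
0 2 2 3 2
1 2 2 3 0
[16] 1 3 1 1 1
1 0 2 0 3
2 2 0 0 0
1 2 3 0 2
0 2 2 3 2
1 3 2 3 0
[17] 1 3 1 1 1
1 0 2 0 3
2 2 0 0 0
1 2 3 0 2
0 3 2 3 2
2 0 3 3 0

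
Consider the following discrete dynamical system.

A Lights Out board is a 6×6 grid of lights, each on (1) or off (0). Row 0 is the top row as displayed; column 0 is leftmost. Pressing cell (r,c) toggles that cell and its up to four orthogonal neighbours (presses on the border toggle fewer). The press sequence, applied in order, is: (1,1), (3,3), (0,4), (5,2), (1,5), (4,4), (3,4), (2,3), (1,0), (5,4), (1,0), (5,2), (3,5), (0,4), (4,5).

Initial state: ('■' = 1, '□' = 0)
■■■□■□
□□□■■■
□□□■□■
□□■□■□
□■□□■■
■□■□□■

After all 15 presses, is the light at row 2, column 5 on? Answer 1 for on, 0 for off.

step 0: ■■■□■□
□□□■■■
□□□■□■
□□■□■□
□■□□■■
■□■□□■
step 1: ■□■□■□
■■■■■■
□■□■□■
□□■□■□
□■□□■■
■□■□□■
step 2: ■□■□■□
■■■■■■
□■□□□■
□□□■□□
□■□■■■
■□■□□■
step 3: ■□■■□■
■■■■□■
□■□□□■
□□□■□□
□■□■■■
■□■□□■
step 4: ■□■■□■
■■■■□■
□■□□□■
□□□■□□
□■■■■■
■■□■□■
step 5: ■□■■□□
■■■■■□
□■□□□□
□□□■□□
□■■■■■
■■□■□■
step 6: ■□■■□□
■■■■■□
□■□□□□
□□□■■□
□■■□□□
■■□■■■
step 7: ■□■■□□
■■■■■□
□■□□■□
□□□□□■
□■■□■□
■■□■■■
step 8: ■□■■□□
■■■□■□
□■■■□□
□□□■□■
□■■□■□
■■□■■■
step 9: □□■■□□
□□■□■□
■■■■□□
□□□■□■
□■■□■□
■■□■■■
step 10: □□■■□□
□□■□■□
■■■■□□
□□□■□■
□■■□□□
■■□□□□
step 11: ■□■■□□
■■■□■□
□■■■□□
□□□■□■
□■■□□□
■■□□□□
step 12: ■□■■□□
■■■□■□
□■■■□□
□□□■□■
□■□□□□
■□■■□□
step 13: ■□■■□□
■■■□■□
□■■■□■
□□□■■□
□■□□□■
■□■■□□
step 14: ■□■□■■
■■■□□□
□■■■□■
□□□■■□
□■□□□■
■□■■□□
step 15: ■□■□■■
■■■□□□
□■■■□■
□□□■■■
□■□□■□
■□■■□■

1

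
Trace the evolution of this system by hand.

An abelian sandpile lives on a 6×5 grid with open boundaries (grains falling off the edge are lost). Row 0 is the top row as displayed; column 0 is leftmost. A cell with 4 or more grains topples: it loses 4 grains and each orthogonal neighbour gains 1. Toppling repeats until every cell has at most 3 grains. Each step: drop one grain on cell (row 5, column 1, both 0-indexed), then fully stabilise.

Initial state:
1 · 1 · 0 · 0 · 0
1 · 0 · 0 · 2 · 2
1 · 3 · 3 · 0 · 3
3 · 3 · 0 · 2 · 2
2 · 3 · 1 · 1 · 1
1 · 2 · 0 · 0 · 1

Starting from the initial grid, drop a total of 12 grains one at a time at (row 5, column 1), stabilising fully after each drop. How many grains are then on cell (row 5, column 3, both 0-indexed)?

1

t=0: 1 · 1 · 0 · 0 · 0
1 · 0 · 0 · 2 · 2
1 · 3 · 3 · 0 · 3
3 · 3 · 0 · 2 · 2
2 · 3 · 1 · 1 · 1
1 · 2 · 0 · 0 · 1
t=1: 1 · 1 · 0 · 0 · 0
1 · 0 · 0 · 2 · 2
1 · 3 · 3 · 0 · 3
3 · 3 · 0 · 2 · 2
2 · 3 · 1 · 1 · 1
1 · 3 · 0 · 0 · 1
t=2: 1 · 1 · 0 · 0 · 0
1 · 1 · 1 · 2 · 2
3 · 1 · 0 · 1 · 3
1 · 2 · 2 · 2 · 2
0 · 2 · 2 · 1 · 1
3 · 1 · 1 · 0 · 1
t=3: 1 · 1 · 0 · 0 · 0
1 · 1 · 1 · 2 · 2
3 · 1 · 0 · 1 · 3
1 · 2 · 2 · 2 · 2
0 · 2 · 2 · 1 · 1
3 · 2 · 1 · 0 · 1
t=4: 1 · 1 · 0 · 0 · 0
1 · 1 · 1 · 2 · 2
3 · 1 · 0 · 1 · 3
1 · 2 · 2 · 2 · 2
0 · 2 · 2 · 1 · 1
3 · 3 · 1 · 0 · 1
t=5: 1 · 1 · 0 · 0 · 0
1 · 1 · 1 · 2 · 2
3 · 1 · 0 · 1 · 3
1 · 2 · 2 · 2 · 2
1 · 3 · 2 · 1 · 1
0 · 1 · 2 · 0 · 1
t=6: 1 · 1 · 0 · 0 · 0
1 · 1 · 1 · 2 · 2
3 · 1 · 0 · 1 · 3
1 · 2 · 2 · 2 · 2
1 · 3 · 2 · 1 · 1
0 · 2 · 2 · 0 · 1
t=7: 1 · 1 · 0 · 0 · 0
1 · 1 · 1 · 2 · 2
3 · 1 · 0 · 1 · 3
1 · 2 · 2 · 2 · 2
1 · 3 · 2 · 1 · 1
0 · 3 · 2 · 0 · 1
t=8: 1 · 1 · 0 · 0 · 0
1 · 1 · 1 · 2 · 2
3 · 1 · 0 · 1 · 3
1 · 3 · 2 · 2 · 2
2 · 0 · 3 · 1 · 1
1 · 1 · 3 · 0 · 1
t=9: 1 · 1 · 0 · 0 · 0
1 · 1 · 1 · 2 · 2
3 · 1 · 0 · 1 · 3
1 · 3 · 2 · 2 · 2
2 · 0 · 3 · 1 · 1
1 · 2 · 3 · 0 · 1
t=10: 1 · 1 · 0 · 0 · 0
1 · 1 · 1 · 2 · 2
3 · 1 · 0 · 1 · 3
1 · 3 · 2 · 2 · 2
2 · 0 · 3 · 1 · 1
1 · 3 · 3 · 0 · 1
t=11: 1 · 1 · 0 · 0 · 0
1 · 1 · 1 · 2 · 2
3 · 1 · 0 · 1 · 3
1 · 3 · 3 · 2 · 2
2 · 2 · 0 · 2 · 1
2 · 1 · 1 · 1 · 1
t=12: 1 · 1 · 0 · 0 · 0
1 · 1 · 1 · 2 · 2
3 · 1 · 0 · 1 · 3
1 · 3 · 3 · 2 · 2
2 · 2 · 0 · 2 · 1
2 · 2 · 1 · 1 · 1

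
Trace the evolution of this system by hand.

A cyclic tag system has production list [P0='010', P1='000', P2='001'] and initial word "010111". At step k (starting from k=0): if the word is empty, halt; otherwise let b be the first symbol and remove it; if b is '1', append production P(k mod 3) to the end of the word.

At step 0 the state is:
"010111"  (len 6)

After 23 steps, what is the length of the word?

k=0  "010111"  (len 6)
k=1  "10111"  (len 5)
k=2  "0111000"  (len 7)
k=3  "111000"  (len 6)
k=4  "11000010"  (len 8)
k=5  "1000010000"  (len 10)
k=6  "000010000001"  (len 12)
k=7  "00010000001"  (len 11)
k=8  "0010000001"  (len 10)
k=9  "010000001"  (len 9)
k=10  "10000001"  (len 8)
k=11  "0000001000"  (len 10)
k=12  "000001000"  (len 9)
k=13  "00001000"  (len 8)
k=14  "0001000"  (len 7)
k=15  "001000"  (len 6)
k=16  "01000"  (len 5)
k=17  "1000"  (len 4)
k=18  "000001"  (len 6)
k=19  "00001"  (len 5)
k=20  "0001"  (len 4)
k=21  "001"  (len 3)
k=22  "01"  (len 2)
k=23  "1"  (len 1)

1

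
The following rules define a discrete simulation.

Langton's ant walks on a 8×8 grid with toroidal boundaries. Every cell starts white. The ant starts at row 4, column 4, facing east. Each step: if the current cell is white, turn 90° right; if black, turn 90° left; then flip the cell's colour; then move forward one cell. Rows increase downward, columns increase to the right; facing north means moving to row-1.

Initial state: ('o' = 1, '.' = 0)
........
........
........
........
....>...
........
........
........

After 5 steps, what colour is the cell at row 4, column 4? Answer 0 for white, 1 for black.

0

[0] ........
........
........
........
....>...
........
........
........
[1] ........
........
........
........
....o...
....v...
........
........
[2] ........
........
........
........
....o...
...<o...
........
........
[3] ........
........
........
........
...^o...
...oo...
........
........
[4] ........
........
........
........
...o>...
...oo...
........
........
[5] ........
........
........
....^...
...o....
...oo...
........
........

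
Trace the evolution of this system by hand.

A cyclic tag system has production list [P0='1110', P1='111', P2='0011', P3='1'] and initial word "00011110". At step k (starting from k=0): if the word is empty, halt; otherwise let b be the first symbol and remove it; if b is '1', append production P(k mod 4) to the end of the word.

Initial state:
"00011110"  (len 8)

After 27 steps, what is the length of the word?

40

step 0: "00011110"  (len 8)
step 1: "0011110"  (len 7)
step 2: "011110"  (len 6)
step 3: "11110"  (len 5)
step 4: "11101"  (len 5)
step 5: "11011110"  (len 8)
step 6: "1011110111"  (len 10)
step 7: "0111101110011"  (len 13)
step 8: "111101110011"  (len 12)
step 9: "111011100111110"  (len 15)
step 10: "11011100111110111"  (len 17)
step 11: "10111001111101110011"  (len 20)
step 12: "01110011111011100111"  (len 20)
step 13: "1110011111011100111"  (len 19)
step 14: "110011111011100111111"  (len 21)
step 15: "100111110111001111110011"  (len 24)
step 16: "001111101110011111100111"  (len 24)
step 17: "01111101110011111100111"  (len 23)
step 18: "1111101110011111100111"  (len 22)
step 19: "1111011100111111001110011"  (len 25)
step 20: "1110111001111110011100111"  (len 25)
step 21: "1101110011111100111001111110"  (len 28)
step 22: "101110011111100111001111110111"  (len 30)
step 23: "011100111111001110011111101110011"  (len 33)
step 24: "11100111111001110011111101110011"  (len 32)
step 25: "11001111110011100111111011100111110"  (len 35)
step 26: "1001111110011100111111011100111110111"  (len 37)
step 27: "0011111100111001111110111001111101110011"  (len 40)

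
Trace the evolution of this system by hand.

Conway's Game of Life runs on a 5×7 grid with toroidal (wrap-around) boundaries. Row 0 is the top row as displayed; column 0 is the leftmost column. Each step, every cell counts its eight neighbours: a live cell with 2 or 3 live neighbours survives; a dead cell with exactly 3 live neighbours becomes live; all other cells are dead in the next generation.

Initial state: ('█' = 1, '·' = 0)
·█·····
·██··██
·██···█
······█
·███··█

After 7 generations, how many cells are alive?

k=0  ·█·····
·██··██
·██···█
······█
·███··█
k=1  ···█·██
·····██
·██···█
···█·██
·██····
k=2  █·█·███
··█·█··
··█·█··
···█·██
█·██···
k=3  █·█·███
··█·█·█
··█·█··
·█···██
█·█····
k=4  █·█·█··
█·█·█·█
███·█·█
████·██
··███··
k=5  █·█·█·█
··█·█··
····█··
·······
·······
k=6  ·█···█·
·█··█··
···█···
·······
·······
k=7  ·······
··█·█··
·······
·······
·······

2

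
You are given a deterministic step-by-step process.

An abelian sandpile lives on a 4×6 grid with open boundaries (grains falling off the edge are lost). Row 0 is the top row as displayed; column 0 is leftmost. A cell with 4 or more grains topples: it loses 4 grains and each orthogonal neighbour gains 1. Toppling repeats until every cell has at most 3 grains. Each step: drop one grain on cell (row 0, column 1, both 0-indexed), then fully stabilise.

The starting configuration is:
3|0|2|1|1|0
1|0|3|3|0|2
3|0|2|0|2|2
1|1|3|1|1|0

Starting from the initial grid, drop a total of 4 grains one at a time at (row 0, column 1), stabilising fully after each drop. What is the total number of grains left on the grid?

33

gen 0: 3|0|2|1|1|0
1|0|3|3|0|2
3|0|2|0|2|2
1|1|3|1|1|0
gen 1: 3|1|2|1|1|0
1|0|3|3|0|2
3|0|2|0|2|2
1|1|3|1|1|0
gen 2: 3|2|2|1|1|0
1|0|3|3|0|2
3|0|2|0|2|2
1|1|3|1|1|0
gen 3: 3|3|2|1|1|0
1|0|3|3|0|2
3|0|2|0|2|2
1|1|3|1|1|0
gen 4: 0|1|3|1|1|0
2|1|3|3|0|2
3|0|2|0|2|2
1|1|3|1|1|0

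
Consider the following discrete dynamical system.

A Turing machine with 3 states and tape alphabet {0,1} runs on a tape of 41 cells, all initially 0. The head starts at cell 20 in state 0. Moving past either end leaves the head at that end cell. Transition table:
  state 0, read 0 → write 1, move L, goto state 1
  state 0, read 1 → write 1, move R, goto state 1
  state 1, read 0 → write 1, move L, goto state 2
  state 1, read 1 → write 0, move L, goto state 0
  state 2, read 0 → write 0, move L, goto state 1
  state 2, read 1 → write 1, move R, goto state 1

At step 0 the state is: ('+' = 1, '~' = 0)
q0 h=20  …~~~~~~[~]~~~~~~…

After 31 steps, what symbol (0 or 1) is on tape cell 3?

step 0: q0 h=20  …~~~~~~[~]~~~~~~…
step 1: q1 h=19  …~~~~~~[~]+~~~~~…
step 2: q2 h=18  …~~~~~~[~]++~~~~…
step 3: q1 h=17  …~~~~~~[~]~++~~~…
step 4: q2 h=16  …~~~~~~[~]+~++~~…
step 5: q1 h=15  …~~~~~~[~]~+~++~…
step 6: q2 h=14  …~~~~~~[~]+~+~++…
step 7: q1 h=13  …~~~~~~[~]~+~+~+…
step 8: q2 h=12  …~~~~~~[~]+~+~+~…
step 9: q1 h=11  …~~~~~~[~]~+~+~+…
step 10: q2 h=10  …~~~~~~[~]+~+~+~…
step 11: q1 h= 9  …~~~~~~[~]~+~+~+…
step 12: q2 h= 8  …~~~~~~[~]+~+~+~…
step 13: q1 h= 7  …~~~~~~[~]~+~+~+…
step 14: q2 h= 6  |~~~~~~[~]+~+~+~…
step 15: q1 h= 5  |~~~~~[~]~+~+~+…
step 16: q2 h= 4  |~~~~[~]+~+~+~…
step 17: q1 h= 3  |~~~[~]~+~+~+…
step 18: q2 h= 2  |~~[~]+~+~+~…
step 19: q1 h= 1  |~[~]~+~+~+…
step 20: q2 h= 0  |[~]+~+~+~…
step 21: q1 h= 0  |[~]+~+~+~…
step 22: q2 h= 0  |[+]+~+~+~…
step 23: q1 h= 1  |+[+]~+~+~+…
step 24: q0 h= 0  |[+]~~+~+~…
step 25: q1 h= 1  |+[~]~+~+~+…
step 26: q2 h= 0  |[+]+~+~+~…
step 27: q1 h= 1  |+[+]~+~+~+…
step 28: q0 h= 0  |[+]~~+~+~…
step 29: q1 h= 1  |+[~]~+~+~+…
step 30: q2 h= 0  |[+]+~+~+~…
step 31: q1 h= 1  |+[+]~+~+~+…

1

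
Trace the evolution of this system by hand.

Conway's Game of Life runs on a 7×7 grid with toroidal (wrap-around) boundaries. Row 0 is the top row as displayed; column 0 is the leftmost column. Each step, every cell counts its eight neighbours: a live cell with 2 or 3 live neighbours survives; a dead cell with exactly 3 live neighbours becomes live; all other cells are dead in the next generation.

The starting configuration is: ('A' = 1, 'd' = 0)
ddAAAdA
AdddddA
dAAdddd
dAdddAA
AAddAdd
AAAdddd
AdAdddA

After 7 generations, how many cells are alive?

1

[0] ddAAAdA
AdddddA
dAAdddd
dAdddAA
AAddAdd
AAAdddd
AdAdddA
[1] ddAAddd
AddddAA
dAAddAd
dddddAA
dddddAd
ddAAddd
dddddAA
[2] AdddAdd
AddAAAA
dAddAdd
ddddAAA
ddddAAA
ddddAAA
ddddAdd
[3] Adddddd
AAdAddA
ddddddd
AddAddA
AddAddd
dddAddA
dddAAdA
[4] dAAAAAd
AAddddA
dAAdddd
AdddddA
AdAAAdd
AdAAdAA
AddAAAA
[5] ddddddd
ddddAAA
ddAdddd
AdddddA
ddAdAdd
ddddddd
ddddddd
[6] dddddAd
dddddAd
Adddddd
dAdAddd
ddddddd
ddddddd
ddddddd
[7] ddddddd
ddddddA
ddddddd
ddddddd
ddddddd
ddddddd
ddddddd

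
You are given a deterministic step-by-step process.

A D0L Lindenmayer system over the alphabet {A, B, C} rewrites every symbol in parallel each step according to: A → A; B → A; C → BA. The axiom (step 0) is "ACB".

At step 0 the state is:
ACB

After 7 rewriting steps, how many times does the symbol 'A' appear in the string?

[0] ACB
[1] ABAA
[2] AAAA
[3] AAAA
[4] AAAA
[5] AAAA
[6] AAAA
[7] AAAA

4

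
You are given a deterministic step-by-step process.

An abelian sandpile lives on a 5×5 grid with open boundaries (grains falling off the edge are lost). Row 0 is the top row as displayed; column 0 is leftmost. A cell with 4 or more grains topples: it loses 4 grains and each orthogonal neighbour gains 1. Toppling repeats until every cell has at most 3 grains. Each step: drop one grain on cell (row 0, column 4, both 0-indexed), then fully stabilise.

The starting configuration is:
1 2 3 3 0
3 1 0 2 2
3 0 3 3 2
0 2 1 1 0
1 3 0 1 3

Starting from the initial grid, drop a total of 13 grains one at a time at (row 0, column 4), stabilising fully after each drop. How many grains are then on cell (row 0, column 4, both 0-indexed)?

k=0  1 2 3 3 0
3 1 0 2 2
3 0 3 3 2
0 2 1 1 0
1 3 0 1 3
k=1  1 2 3 3 1
3 1 0 2 2
3 0 3 3 2
0 2 1 1 0
1 3 0 1 3
k=2  1 2 3 3 2
3 1 0 2 2
3 0 3 3 2
0 2 1 1 0
1 3 0 1 3
k=3  1 2 3 3 3
3 1 0 2 2
3 0 3 3 2
0 2 1 1 0
1 3 0 1 3
k=4  1 3 0 1 1
3 1 1 3 3
3 0 3 3 2
0 2 1 1 0
1 3 0 1 3
k=5  1 3 0 1 2
3 1 1 3 3
3 0 3 3 2
0 2 1 1 0
1 3 0 1 3
k=6  1 3 0 1 3
3 1 1 3 3
3 0 3 3 2
0 2 1 1 0
1 3 0 1 3
k=7  1 3 0 3 1
3 1 3 1 2
3 1 0 2 0
0 2 2 2 1
1 3 0 1 3
k=8  1 3 0 3 2
3 1 3 1 2
3 1 0 2 0
0 2 2 2 1
1 3 0 1 3
k=9  1 3 0 3 3
3 1 3 1 2
3 1 0 2 0
0 2 2 2 1
1 3 0 1 3
k=10  1 3 1 0 1
3 1 3 2 3
3 1 0 2 0
0 2 2 2 1
1 3 0 1 3
k=11  1 3 1 0 2
3 1 3 2 3
3 1 0 2 0
0 2 2 2 1
1 3 0 1 3
k=12  1 3 1 0 3
3 1 3 2 3
3 1 0 2 0
0 2 2 2 1
1 3 0 1 3
k=13  1 3 1 1 1
3 1 3 3 0
3 1 0 2 1
0 2 2 2 1
1 3 0 1 3

1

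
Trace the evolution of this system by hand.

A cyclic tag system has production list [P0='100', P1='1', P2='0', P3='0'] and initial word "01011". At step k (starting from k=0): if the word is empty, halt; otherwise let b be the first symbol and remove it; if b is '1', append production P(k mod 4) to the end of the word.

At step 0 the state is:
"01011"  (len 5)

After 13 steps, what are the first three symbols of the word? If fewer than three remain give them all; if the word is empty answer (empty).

k=0  "01011"  (len 5)
k=1  "1011"  (len 4)
k=2  "0111"  (len 4)
k=3  "111"  (len 3)
k=4  "110"  (len 3)
k=5  "10100"  (len 5)
k=6  "01001"  (len 5)
k=7  "1001"  (len 4)
k=8  "0010"  (len 4)
k=9  "010"  (len 3)
k=10  "10"  (len 2)
k=11  "00"  (len 2)
k=12  "0"  (len 1)
k=13  (halted — word empty)

(empty)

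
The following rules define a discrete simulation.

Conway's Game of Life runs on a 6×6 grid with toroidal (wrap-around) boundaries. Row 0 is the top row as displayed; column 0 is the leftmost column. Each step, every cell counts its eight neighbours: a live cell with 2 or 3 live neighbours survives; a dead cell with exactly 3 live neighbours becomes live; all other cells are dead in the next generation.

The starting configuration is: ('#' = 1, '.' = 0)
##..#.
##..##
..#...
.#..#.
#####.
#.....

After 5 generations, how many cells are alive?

1

t=0: ##..#.
##..##
..#...
.#..#.
#####.
#.....
t=1: ....#.
..###.
..###.
#...##
#.###.
....#.
t=2: ....##
..#..#
.##...
#.....
##....
....#.
t=3: ...###
######
###...
#.#...
##...#
#...#.
t=4: ......
......
....#.
..#...
......
.#.#..
t=5: ......
......
......
......
..#...
......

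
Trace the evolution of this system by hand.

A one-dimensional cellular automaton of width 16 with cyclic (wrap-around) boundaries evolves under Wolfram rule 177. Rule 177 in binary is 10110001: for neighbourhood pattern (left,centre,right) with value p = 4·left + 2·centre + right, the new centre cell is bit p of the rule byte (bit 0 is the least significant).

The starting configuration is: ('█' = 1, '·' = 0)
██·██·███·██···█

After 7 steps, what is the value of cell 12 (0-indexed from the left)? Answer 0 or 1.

0

0) ██·██·███·██···█
1) █·█··█·█·█··██··
2) ·█·█··█·█·█···█·
3) ··█·█··█·█·██··█
4) █··█·█··█·█··█··
5) ·█··█·█··█·█··█·
6) ··█··█·█··█·█··█
7) █··█··█·█··█·█··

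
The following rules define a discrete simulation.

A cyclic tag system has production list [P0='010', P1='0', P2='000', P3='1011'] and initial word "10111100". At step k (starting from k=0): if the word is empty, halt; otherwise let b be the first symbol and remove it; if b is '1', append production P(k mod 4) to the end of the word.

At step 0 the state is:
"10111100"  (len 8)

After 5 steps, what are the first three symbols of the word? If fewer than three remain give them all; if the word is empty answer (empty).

100

k=0  "10111100"  (len 8)
k=1  "0111100010"  (len 10)
k=2  "111100010"  (len 9)
k=3  "11100010000"  (len 11)
k=4  "11000100001011"  (len 14)
k=5  "1000100001011010"  (len 16)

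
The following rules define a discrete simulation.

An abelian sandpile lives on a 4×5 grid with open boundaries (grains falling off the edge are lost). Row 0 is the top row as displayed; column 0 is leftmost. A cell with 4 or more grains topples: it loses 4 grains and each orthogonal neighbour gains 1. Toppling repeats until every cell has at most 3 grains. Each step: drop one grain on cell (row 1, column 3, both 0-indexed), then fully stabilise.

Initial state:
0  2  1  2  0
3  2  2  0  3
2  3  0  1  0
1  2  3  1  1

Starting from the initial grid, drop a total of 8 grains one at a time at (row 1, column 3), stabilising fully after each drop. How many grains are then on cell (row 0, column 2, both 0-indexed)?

gen 0: 0  2  1  2  0
3  2  2  0  3
2  3  0  1  0
1  2  3  1  1
gen 1: 0  2  1  2  0
3  2  2  1  3
2  3  0  1  0
1  2  3  1  1
gen 2: 0  2  1  2  0
3  2  2  2  3
2  3  0  1  0
1  2  3  1  1
gen 3: 0  2  1  2  0
3  2  2  3  3
2  3  0  1  0
1  2  3  1  1
gen 4: 0  2  1  3  1
3  2  3  1  0
2  3  0  2  1
1  2  3  1  1
gen 5: 0  2  1  3  1
3  2  3  2  0
2  3  0  2  1
1  2  3  1  1
gen 6: 0  2  1  3  1
3  2  3  3  0
2  3  0  2  1
1  2  3  1  1
gen 7: 0  2  3  0  2
3  3  0  2  1
2  3  1  3  1
1  2  3  1  1
gen 8: 0  2  3  0  2
3  3  0  3  1
2  3  1  3  1
1  2  3  1  1

3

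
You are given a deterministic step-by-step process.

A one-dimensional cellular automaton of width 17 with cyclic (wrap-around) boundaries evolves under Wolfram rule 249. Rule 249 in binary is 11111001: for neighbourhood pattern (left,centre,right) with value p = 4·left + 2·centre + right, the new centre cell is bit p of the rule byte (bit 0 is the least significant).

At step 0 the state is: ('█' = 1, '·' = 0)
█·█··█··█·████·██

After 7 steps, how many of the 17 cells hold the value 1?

[0] █·█··█··█·████·██
[1] ██·█··█··████████
[2] ███·█··█·████████
[3] ████·█··█████████
[4] █████·█·█████████
[5] ██████·██████████
[6] █████████████████
[7] █████████████████

17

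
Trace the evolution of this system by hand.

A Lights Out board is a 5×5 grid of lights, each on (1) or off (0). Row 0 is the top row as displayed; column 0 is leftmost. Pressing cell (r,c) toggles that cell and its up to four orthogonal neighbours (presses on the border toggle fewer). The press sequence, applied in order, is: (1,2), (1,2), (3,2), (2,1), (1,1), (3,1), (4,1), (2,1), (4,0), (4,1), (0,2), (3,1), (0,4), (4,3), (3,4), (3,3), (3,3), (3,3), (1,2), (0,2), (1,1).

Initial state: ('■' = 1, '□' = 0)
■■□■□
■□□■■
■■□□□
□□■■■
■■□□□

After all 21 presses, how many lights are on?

16

gen 0: ■■□■□
■□□■■
■■□□□
□□■■■
■■□□□
gen 1: ■■■■□
■■■□■
■■■□□
□□■■■
■■□□□
gen 2: ■■□■□
■□□■■
■■□□□
□□■■■
■■□□□
gen 3: ■■□■□
■□□■■
■■■□□
□■□□■
■■■□□
gen 4: ■■□■□
■■□■■
□□□□□
□□□□■
■■■□□
gen 5: ■□□■□
□□■■■
□■□□□
□□□□■
■■■□□
gen 6: ■□□■□
□□■■■
□□□□□
■■■□■
■□■□□
gen 7: ■□□■□
□□■■■
□□□□□
■□■□■
□■□□□
gen 8: ■□□■□
□■■■■
■■■□□
■■■□■
□■□□□
gen 9: ■□□■□
□■■■■
■■■□□
□■■□■
■□□□□
gen 10: ■□□■□
□■■■■
■■■□□
□□■□■
□■■□□
gen 11: ■■■□□
□■□■■
■■■□□
□□■□■
□■■□□
gen 12: ■■■□□
□■□■■
■□■□□
■■□□■
□□■□□
gen 13: ■■■■■
□■□■□
■□■□□
■■□□■
□□■□□
gen 14: ■■■■■
□■□■□
■□■□□
■■□■■
□□□■■
gen 15: ■■■■■
□■□■□
■□■□■
■■□□□
□□□■□
gen 16: ■■■■■
□■□■□
■□■■■
■■■■■
□□□□□
gen 17: ■■■■■
□■□■□
■□■□■
■■□□□
□□□■□
gen 18: ■■■■■
□■□■□
■□■■■
■■■■■
□□□□□
gen 19: ■■□■■
□□■□□
■□□■■
■■■■■
□□□□□
gen 20: ■□■□■
□□□□□
■□□■■
■■■■■
□□□□□
gen 21: ■■■□■
■■■□□
■■□■■
■■■■■
□□□□□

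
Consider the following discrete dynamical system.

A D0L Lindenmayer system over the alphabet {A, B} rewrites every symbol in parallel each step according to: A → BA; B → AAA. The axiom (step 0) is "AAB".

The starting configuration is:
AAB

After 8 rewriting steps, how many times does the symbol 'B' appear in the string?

725

[0] AAB
[1] BABAAAA
[2] AAABAAAABABABABA
[3] BABABAAAABABABABAAAABAAAABAAAABAAAABA
[4] AAABAAAABAAAABABABABAAAABAAAABAAAABAAAABABABABAAAABABABABAAAABABABABAAAABABABABAAAABA
[5] BABABAAAABABABABAAAABABABABAAAABAAAABAAAABAAAABABABABAAAAB…AAAABAAAABAAAABAAAABABABABAAAABAAAABAAAABAAAABABABABAAAABA  (len 196)
[6] AAABAAAABAAAABABABABAAAABAAAABAAAABAAAABABABABAAAABAAAABAA…ABABAAAABABABABAAAABABABABAAAABAAAABAAAABAAAABABABABAAAABA  (len 451)
[7] BABABAAAABABABABAAAABABABABAAAABAAAABAAAABAAAABABABABAAAAB…ABABAAAABABABABAAAABABABABAAAABAAAABAAAABAAAABABABABAAAABA  (len 1039)
[8] AAABAAAABAAAABABABABAAAABAAAABAAAABAAAABABABABAAAABAAAABAA…ABABAAAABABABABAAAABABABABAAAABAAAABAAAABAAAABABABABAAAABA  (len 2392)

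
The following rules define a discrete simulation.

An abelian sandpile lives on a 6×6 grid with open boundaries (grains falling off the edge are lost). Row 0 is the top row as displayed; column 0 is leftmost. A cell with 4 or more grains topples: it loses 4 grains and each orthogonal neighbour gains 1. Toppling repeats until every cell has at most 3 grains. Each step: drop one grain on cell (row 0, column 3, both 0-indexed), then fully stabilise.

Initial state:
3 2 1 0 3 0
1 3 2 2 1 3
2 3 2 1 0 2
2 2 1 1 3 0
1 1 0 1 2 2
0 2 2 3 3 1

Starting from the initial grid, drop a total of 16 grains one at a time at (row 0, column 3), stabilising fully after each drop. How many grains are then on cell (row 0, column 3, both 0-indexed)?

k=0  3 2 1 0 3 0
1 3 2 2 1 3
2 3 2 1 0 2
2 2 1 1 3 0
1 1 0 1 2 2
0 2 2 3 3 1
k=1  3 2 1 1 3 0
1 3 2 2 1 3
2 3 2 1 0 2
2 2 1 1 3 0
1 1 0 1 2 2
0 2 2 3 3 1
k=2  3 2 1 2 3 0
1 3 2 2 1 3
2 3 2 1 0 2
2 2 1 1 3 0
1 1 0 1 2 2
0 2 2 3 3 1
k=3  3 2 1 3 3 0
1 3 2 2 1 3
2 3 2 1 0 2
2 2 1 1 3 0
1 1 0 1 2 2
0 2 2 3 3 1
k=4  3 2 2 1 0 1
1 3 2 3 2 3
2 3 2 1 0 2
2 2 1 1 3 0
1 1 0 1 2 2
0 2 2 3 3 1
k=5  3 2 2 2 0 1
1 3 2 3 2 3
2 3 2 1 0 2
2 2 1 1 3 0
1 1 0 1 2 2
0 2 2 3 3 1
k=6  3 2 2 3 0 1
1 3 2 3 2 3
2 3 2 1 0 2
2 2 1 1 3 0
1 1 0 1 2 2
0 2 2 3 3 1
k=7  3 2 3 1 1 1
1 3 3 0 3 3
2 3 2 2 0 2
2 2 1 1 3 0
1 1 0 1 2 2
0 2 2 3 3 1
k=8  3 2 3 2 1 1
1 3 3 0 3 3
2 3 2 2 0 2
2 2 1 1 3 0
1 1 0 1 2 2
0 2 2 3 3 1
k=9  3 2 3 3 1 1
1 3 3 0 3 3
2 3 2 2 0 2
2 2 1 1 3 0
1 1 0 1 2 2
0 2 2 3 3 1
k=10  0 1 2 1 2 1
3 2 2 2 3 3
3 1 0 3 0 2
2 3 2 1 3 0
1 1 0 1 2 2
0 2 2 3 3 1
k=11  0 1 2 2 2 1
3 2 2 2 3 3
3 1 0 3 0 2
2 3 2 1 3 0
1 1 0 1 2 2
0 2 2 3 3 1
k=12  0 1 2 3 2 1
3 2 2 2 3 3
3 1 0 3 0 2
2 3 2 1 3 0
1 1 0 1 2 2
0 2 2 3 3 1
k=13  0 1 3 0 3 1
3 2 2 3 3 3
3 1 0 3 0 2
2 3 2 1 3 0
1 1 0 1 2 2
0 2 2 3 3 1
k=14  0 1 3 1 3 1
3 2 2 3 3 3
3 1 0 3 0 2
2 3 2 1 3 0
1 1 0 1 2 2
0 2 2 3 3 1
k=15  0 1 3 2 3 1
3 2 2 3 3 3
3 1 0 3 0 2
2 3 2 1 3 0
1 1 0 1 2 2
0 2 2 3 3 1
k=16  0 1 3 3 3 1
3 2 2 3 3 3
3 1 0 3 0 2
2 3 2 1 3 0
1 1 0 1 2 2
0 2 2 3 3 1

3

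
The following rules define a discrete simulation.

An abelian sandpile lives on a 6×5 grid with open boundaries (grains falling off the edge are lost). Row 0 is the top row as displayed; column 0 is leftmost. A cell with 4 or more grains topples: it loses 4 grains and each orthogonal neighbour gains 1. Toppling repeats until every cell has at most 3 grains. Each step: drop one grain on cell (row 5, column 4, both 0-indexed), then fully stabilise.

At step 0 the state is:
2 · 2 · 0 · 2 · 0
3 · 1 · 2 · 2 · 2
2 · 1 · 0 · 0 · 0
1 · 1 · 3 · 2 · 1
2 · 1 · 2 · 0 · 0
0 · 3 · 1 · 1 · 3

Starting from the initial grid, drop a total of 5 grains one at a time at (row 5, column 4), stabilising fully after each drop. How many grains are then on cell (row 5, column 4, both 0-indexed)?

step 0: 2 · 2 · 0 · 2 · 0
3 · 1 · 2 · 2 · 2
2 · 1 · 0 · 0 · 0
1 · 1 · 3 · 2 · 1
2 · 1 · 2 · 0 · 0
0 · 3 · 1 · 1 · 3
step 1: 2 · 2 · 0 · 2 · 0
3 · 1 · 2 · 2 · 2
2 · 1 · 0 · 0 · 0
1 · 1 · 3 · 2 · 1
2 · 1 · 2 · 0 · 1
0 · 3 · 1 · 2 · 0
step 2: 2 · 2 · 0 · 2 · 0
3 · 1 · 2 · 2 · 2
2 · 1 · 0 · 0 · 0
1 · 1 · 3 · 2 · 1
2 · 1 · 2 · 0 · 1
0 · 3 · 1 · 2 · 1
step 3: 2 · 2 · 0 · 2 · 0
3 · 1 · 2 · 2 · 2
2 · 1 · 0 · 0 · 0
1 · 1 · 3 · 2 · 1
2 · 1 · 2 · 0 · 1
0 · 3 · 1 · 2 · 2
step 4: 2 · 2 · 0 · 2 · 0
3 · 1 · 2 · 2 · 2
2 · 1 · 0 · 0 · 0
1 · 1 · 3 · 2 · 1
2 · 1 · 2 · 0 · 1
0 · 3 · 1 · 2 · 3
step 5: 2 · 2 · 0 · 2 · 0
3 · 1 · 2 · 2 · 2
2 · 1 · 0 · 0 · 0
1 · 1 · 3 · 2 · 1
2 · 1 · 2 · 0 · 2
0 · 3 · 1 · 3 · 0

0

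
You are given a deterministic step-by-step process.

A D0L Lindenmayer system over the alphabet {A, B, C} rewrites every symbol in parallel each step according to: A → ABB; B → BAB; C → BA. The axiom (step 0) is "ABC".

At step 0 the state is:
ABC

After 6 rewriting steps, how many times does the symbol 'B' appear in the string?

t=0: ABC
t=1: ABBBABBA
t=2: ABBBABBABBABABBBABBABABB
t=3: ABBBABBABBABABBBABBABABBBABBABABBBABABBBABBABBABABBBABBABABBBABABBBABBAB
t=4: ABBBABBABBABABBBABBABABBBABBABABBBABABBBABBABBABABBBABBABA…BBABBABABBBABABBBABBABBABABBBABABBBABBABBABABBBABBABABBBAB  (len 216)
t=5: ABBBABBABBABABBBABBABABBBABBABABBBABABBBABBABBABABBBABBABA…BBABBABABBBABABBBABBABBABABBBABBABABBBABABBBABBABBABABBBAB  (len 648)
t=6: ABBBABBABBABABBBABBABABBBABBABABBBABABBBABBABBABABBBABBABA…BBABABBBABBABBABABBBABBABABBBABBABABBBABABBBABBABBABABBBAB  (len 1944)

1296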